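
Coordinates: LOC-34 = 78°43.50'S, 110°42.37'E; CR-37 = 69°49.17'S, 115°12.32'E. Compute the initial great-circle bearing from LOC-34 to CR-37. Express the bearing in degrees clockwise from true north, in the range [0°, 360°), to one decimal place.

10.0°

LOC-34: φ = -78.72500°, λ = +110.70617°
CR-37: φ = -69.81950°, λ = +115.20533°
Δλ = 4.4992°
y = sin Δλ · cos φ₂ = 0.027062
x = cos φ₁ sin φ₂ − sin φ₁ cos φ₂ cos Δλ = 0.153763
θ = atan2(y, x) = 9.9816° → 9.9816° (mod 360°)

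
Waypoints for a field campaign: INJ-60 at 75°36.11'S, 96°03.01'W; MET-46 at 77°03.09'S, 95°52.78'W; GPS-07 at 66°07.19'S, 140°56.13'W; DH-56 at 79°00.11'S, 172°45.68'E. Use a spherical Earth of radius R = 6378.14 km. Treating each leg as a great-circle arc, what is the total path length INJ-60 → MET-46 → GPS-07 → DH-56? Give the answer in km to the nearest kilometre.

4083 km

INJ-60: φ = -75.60183°, λ = -96.05017°
MET-46: φ = -77.05150°, λ = -95.87967°
GPS-07: φ = -66.11983°, λ = -140.93550°
DH-56: φ = -79.00183°, λ = +172.76133°
INJ-60→MET-46: c = 0.025311 rad, d = 161.44 km
MET-46→GPS-07: c = 0.300384 rad, d = 1915.89 km
GPS-07→DH-56: c = 0.314489 rad, d = 2005.85 km
Total = 161.44 + 1915.89 + 2005.85 = 4083.19 km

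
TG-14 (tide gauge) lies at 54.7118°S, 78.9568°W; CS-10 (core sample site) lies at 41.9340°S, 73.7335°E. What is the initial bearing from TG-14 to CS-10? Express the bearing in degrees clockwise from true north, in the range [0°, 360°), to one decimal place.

159.8°

Δλ = 152.6903°
y = sin Δλ · cos φ₂ = 0.341308
x = cos φ₁ sin φ₂ − sin φ₁ cos φ₂ cos Δλ = -0.925599
θ = atan2(y, x) = 159.7589° → 159.7589° (mod 360°)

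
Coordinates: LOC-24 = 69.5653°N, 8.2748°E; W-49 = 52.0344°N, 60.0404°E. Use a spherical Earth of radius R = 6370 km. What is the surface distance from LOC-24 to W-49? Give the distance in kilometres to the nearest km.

3262 km

Δφ = -17.5309°,  Δλ = 51.7656°
a = sin²(Δφ/2) + cos φ₁ cos φ₂ sin²(Δλ/2) = 0.064152
c = 2·arcsin(√a) = 0.512145 rad = 29.3438°
d = R·c = 6370 × 0.512145 = 3262.4 km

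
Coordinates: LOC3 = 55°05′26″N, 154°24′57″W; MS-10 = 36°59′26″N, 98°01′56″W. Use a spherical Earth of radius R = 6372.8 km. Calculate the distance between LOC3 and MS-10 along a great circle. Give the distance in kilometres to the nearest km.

4640 km

LOC3: φ = +55.09056°, λ = -154.41583°
MS-10: φ = +36.99056°, λ = -98.03222°
Δφ = -18.1000°,  Δλ = 56.3836°
a = sin²(Δφ/2) + cos φ₁ cos φ₂ sin²(Δλ/2) = 0.126760
c = 2·arcsin(√a) = 0.728041 rad = 41.7137°
d = R·c = 6372.8 × 0.728041 = 4639.7 km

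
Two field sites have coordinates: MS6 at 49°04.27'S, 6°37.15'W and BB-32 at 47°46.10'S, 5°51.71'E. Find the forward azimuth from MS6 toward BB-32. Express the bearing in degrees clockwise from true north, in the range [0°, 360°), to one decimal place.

MS6: φ = -49.07117°, λ = -6.61917°
BB-32: φ = -47.76833°, λ = +5.86183°
Δλ = 12.4810°
y = sin Δλ · cos φ₂ = 0.145258
x = cos φ₁ sin φ₂ − sin φ₁ cos φ₂ cos Δλ = 0.010736
θ = atan2(y, x) = 85.7729° → 85.7729° (mod 360°)

85.8°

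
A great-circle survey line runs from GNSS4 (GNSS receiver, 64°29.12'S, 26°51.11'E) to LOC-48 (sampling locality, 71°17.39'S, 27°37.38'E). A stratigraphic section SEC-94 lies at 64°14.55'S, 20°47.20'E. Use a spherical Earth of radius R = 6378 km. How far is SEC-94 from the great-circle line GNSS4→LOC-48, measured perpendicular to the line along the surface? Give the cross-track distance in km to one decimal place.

GNSS4: φ = -64.48533°, λ = +26.85183°
LOC-48: φ = -71.28983°, λ = +27.62300°
SEC-94: φ = -64.24250°, λ = +20.78667°
δ₁₃ = central angle GNSS4→SEC-94 = 0.045977 rad  (haversine)
θ₁₃ = bearing GNSS4→SEC-94 = 272.548°,  θ₁₂ = bearing GNSS4→LOC-48 = 177.914°
dₓₜ = R·arcsin(sin δ₁₃ · sin(θ₁₃ − θ₁₂)) = 6378·arcsin(0.04596·sin(94.634°)) = 292.284 km
|dₓₜ| = 292.284 km

292.3 km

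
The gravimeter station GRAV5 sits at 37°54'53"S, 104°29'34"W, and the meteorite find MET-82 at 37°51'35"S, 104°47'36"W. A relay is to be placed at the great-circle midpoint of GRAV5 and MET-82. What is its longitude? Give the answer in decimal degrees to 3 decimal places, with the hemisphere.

104.643°W

GRAV5: φ = -37.91472°, λ = -104.49278°
MET-82: φ = -37.85972°, λ = -104.79333°
Bx = cos φ₂ cos Δλ = 0.789505,  By = cos φ₂ sin Δλ = -0.004142
φₘ = atan2(sin φ₁ + sin φ₂, √((cos φ₁ + Bx)² + By²)) = -37.88732°
λₘ = λ₁ + atan2(By, cos φ₁ + Bx) = -104.64311°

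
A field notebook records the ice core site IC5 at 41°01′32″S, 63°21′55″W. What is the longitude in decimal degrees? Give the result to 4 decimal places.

63° + 21′/60 + 55″/3600 = 63 + 0.35000 + 0.01528 = 63.3653°

63.3653°W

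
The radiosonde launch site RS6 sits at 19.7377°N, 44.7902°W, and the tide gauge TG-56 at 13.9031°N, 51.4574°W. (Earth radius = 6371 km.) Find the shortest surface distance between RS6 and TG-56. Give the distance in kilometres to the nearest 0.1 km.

Δφ = -5.8346°,  Δλ = -6.6672°
a = sin²(Δφ/2) + cos φ₁ cos φ₂ sin²(Δλ/2) = 0.005680
c = 2·arcsin(√a) = 0.150871 rad = 8.6443°
d = R·c = 6371 × 0.150871 = 961.2 km

961.2 km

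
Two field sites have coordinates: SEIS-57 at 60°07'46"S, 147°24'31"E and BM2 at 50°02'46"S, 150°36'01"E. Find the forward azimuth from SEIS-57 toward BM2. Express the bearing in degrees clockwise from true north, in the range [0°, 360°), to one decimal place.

SEIS-57: φ = -60.12944°, λ = +147.40861°
BM2: φ = -50.04611°, λ = +150.60028°
Δλ = 3.1917°
y = sin Δλ · cos φ₂ = 0.035754
x = cos φ₁ sin φ₂ − sin φ₁ cos φ₂ cos Δλ = 0.174217
θ = atan2(y, x) = 11.5975° → 11.5975° (mod 360°)

11.6°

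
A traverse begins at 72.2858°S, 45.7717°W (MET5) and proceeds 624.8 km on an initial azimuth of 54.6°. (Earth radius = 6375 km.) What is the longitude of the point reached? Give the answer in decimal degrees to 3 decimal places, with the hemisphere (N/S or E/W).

δ = d/R = 624.8/6375 = 0.098008 rad
φ₂ = arcsin(sin φ₁ cos δ + cos φ₁ sin δ cos θ)
   = arcsin(-0.95259·0.99520 + 0.30427·0.09785·0.57928) = -68.55481°
λ₂ = λ₁ + atan2(sin θ sin δ cos φ₁, cos δ − sin φ₁ sin φ₂) = -33.17081°

33.171°W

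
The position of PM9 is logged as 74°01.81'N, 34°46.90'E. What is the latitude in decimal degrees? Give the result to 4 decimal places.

74.0302°N

74° + 1.81′/60 = 74 + 0.03017 = 74.0302°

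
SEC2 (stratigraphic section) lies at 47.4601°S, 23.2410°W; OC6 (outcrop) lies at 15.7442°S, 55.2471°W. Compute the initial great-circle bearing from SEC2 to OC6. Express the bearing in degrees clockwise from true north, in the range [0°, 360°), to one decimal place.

Δλ = -32.0061°
y = sin Δλ · cos φ₂ = -0.510125
x = cos φ₁ sin φ₂ − sin φ₁ cos φ₂ cos Δλ = 0.417909
θ = atan2(y, x) = -50.6747° → 309.3253° (mod 360°)

309.3°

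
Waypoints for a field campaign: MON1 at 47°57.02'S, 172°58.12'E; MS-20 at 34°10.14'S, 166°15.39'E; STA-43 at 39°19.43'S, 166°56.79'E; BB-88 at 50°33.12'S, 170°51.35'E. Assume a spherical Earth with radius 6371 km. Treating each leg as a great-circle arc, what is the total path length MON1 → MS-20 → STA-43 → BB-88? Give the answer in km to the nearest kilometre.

3493 km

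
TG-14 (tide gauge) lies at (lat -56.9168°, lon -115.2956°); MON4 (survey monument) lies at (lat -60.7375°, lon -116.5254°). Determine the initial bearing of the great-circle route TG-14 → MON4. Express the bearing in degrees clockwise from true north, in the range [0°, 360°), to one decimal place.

188.9°

Δλ = -1.2298°
y = sin Δλ · cos φ₂ = -0.010491
x = cos φ₁ sin φ₂ − sin φ₁ cos φ₂ cos Δλ = -0.066729
θ = atan2(y, x) = -171.0651° → 188.9349° (mod 360°)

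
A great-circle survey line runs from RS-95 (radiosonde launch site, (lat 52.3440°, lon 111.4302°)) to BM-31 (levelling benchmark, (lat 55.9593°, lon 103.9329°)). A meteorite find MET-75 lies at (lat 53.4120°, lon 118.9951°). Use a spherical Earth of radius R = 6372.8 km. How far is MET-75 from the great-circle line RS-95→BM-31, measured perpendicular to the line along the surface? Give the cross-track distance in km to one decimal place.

δ₁₃ = central angle RS-95→MET-75 = 0.081792 rad  (haversine)
θ₁₃ = bearing RS-95→MET-75 = 73.835°,  θ₁₂ = bearing RS-95→BM-31 = 312.465°
dₓₜ = R·arcsin(sin δ₁₃ · sin(θ₁₃ − θ₁₂)) = 6372.8·arcsin(0.08170·sin(-238.630°)) = 444.914 km
|dₓₜ| = 444.914 km

444.9 km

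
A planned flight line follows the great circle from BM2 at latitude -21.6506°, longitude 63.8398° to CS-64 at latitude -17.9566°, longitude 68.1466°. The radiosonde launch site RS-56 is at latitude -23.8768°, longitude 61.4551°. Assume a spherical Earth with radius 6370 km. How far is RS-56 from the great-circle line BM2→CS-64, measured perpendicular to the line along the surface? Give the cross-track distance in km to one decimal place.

δ₁₃ = central angle BM2→RS-56 = 0.054610 rad  (haversine)
θ₁₃ = bearing BM2→RS-56 = 224.192°,  θ₁₂ = bearing BM2→CS-64 = 48.395°
dₓₜ = R·arcsin(sin δ₁₃ · sin(θ₁₃ − θ₁₂)) = 6370·arcsin(0.05458·sin(175.796°)) = 25.488 km
|dₓₜ| = 25.488 km

25.5 km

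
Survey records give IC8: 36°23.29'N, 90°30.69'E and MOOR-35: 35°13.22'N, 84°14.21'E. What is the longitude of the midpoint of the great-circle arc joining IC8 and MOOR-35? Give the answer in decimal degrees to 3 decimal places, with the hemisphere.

IC8: φ = +36.38817°, λ = +90.51150°
MOOR-35: φ = +35.22033°, λ = +84.23683°
Bx = cos φ₂ cos Δλ = 0.812046,  By = cos φ₂ sin Δλ = -0.089287
φₘ = atan2(sin φ₁ + sin φ₂, √((cos φ₁ + Bx)² + By²)) = 35.84503°
λₘ = λ₁ + atan2(By, cos φ₁ + Bx) = 87.35108°

87.351°E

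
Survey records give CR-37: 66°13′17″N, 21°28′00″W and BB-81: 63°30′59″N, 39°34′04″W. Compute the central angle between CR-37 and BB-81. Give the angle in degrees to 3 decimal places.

8.115°

CR-37: φ = +66.22139°, λ = -21.46667°
BB-81: φ = +63.51639°, λ = -39.56778°
Δφ = -2.7050°,  Δλ = -18.1011°
a = sin²(Δφ/2) + cos φ₁ cos φ₂ sin²(Δλ/2) = 0.005006
c = 2·arcsin(√a) = 0.141631 rad = 8.1148°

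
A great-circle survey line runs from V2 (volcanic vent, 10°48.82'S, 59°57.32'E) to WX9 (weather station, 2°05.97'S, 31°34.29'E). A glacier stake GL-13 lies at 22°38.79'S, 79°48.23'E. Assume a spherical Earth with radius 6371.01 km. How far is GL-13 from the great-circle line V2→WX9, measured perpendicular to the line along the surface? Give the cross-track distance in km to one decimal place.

V2: φ = -10.81367°, λ = +59.95533°
WX9: φ = -2.09950°, λ = +31.57150°
GL-13: φ = -22.64650°, λ = +79.80383°
δ₁₃ = central angle V2→GL-13 = 0.390030 rad  (haversine)
θ₁₃ = bearing V2→GL-13 = 124.498°,  θ₁₂ = bearing V2→WX9 = 285.188°
dₓₜ = R·arcsin(sin δ₁₃ · sin(θ₁₃ − θ₁₂)) = 6371.01·arcsin(0.38022·sin(-160.691°)) = -803.119 km
|dₓₜ| = 803.119 km

803.1 km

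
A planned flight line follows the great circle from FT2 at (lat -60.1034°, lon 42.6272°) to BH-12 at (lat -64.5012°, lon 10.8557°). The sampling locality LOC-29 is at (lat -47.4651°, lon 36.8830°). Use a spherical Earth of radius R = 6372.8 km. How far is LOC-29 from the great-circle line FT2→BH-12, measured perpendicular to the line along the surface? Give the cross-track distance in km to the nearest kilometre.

1417 km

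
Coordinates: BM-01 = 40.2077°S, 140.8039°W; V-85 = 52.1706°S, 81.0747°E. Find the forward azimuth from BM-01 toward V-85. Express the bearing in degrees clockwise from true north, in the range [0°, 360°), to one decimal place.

Δλ = -138.1214°
y = sin Δλ · cos φ₂ = -0.409419
x = cos φ₁ sin φ₂ − sin φ₁ cos φ₂ cos Δλ = -0.898003
θ = atan2(y, x) = -155.4907° → 204.5093° (mod 360°)

204.5°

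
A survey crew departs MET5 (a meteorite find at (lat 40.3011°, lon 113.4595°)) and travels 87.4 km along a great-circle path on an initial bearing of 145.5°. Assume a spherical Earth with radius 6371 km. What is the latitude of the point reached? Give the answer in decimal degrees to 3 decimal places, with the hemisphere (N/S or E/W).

39.652°N

δ = d/R = 87.4/6371 = 0.013718 rad
φ₂ = arcsin(sin φ₁ cos δ + cos φ₁ sin δ cos θ)
   = arcsin(0.64680·0.99991 + 0.76266·0.01372·-0.82413) = 39.65188°
λ₂ = λ₁ + atan2(sin θ sin δ cos φ₁, cos δ − sin φ₁ sin φ₂) = 114.03772°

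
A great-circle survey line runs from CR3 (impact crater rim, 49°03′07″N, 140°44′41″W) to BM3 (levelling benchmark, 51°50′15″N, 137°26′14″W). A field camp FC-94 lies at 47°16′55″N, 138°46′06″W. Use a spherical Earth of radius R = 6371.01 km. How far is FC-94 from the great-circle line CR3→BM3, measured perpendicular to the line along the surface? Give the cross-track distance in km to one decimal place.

235.0 km

CR3: φ = +49.05194°, λ = -140.74472°
BM3: φ = +51.83750°, λ = -137.43722°
FC-94: φ = +47.28194°, λ = -138.76833°
δ₁₃ = central angle CR3→FC-94 = 0.038515 rad  (haversine)
θ₁₃ = bearing CR3→FC-94 = 142.584°,  θ₁₂ = bearing CR3→BM3 = 35.829°
dₓₜ = R·arcsin(sin δ₁₃ · sin(θ₁₃ − θ₁₂)) = 6371.01·arcsin(0.03851·sin(106.754°)) = 234.959 km
|dₓₜ| = 234.959 km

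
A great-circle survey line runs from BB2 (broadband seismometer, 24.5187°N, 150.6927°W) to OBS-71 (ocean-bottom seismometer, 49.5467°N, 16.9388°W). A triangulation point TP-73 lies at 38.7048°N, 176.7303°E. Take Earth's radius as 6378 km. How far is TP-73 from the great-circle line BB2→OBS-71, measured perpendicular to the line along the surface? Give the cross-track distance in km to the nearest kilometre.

δ₁₃ = central angle BB2→TP-73 = 0.539826 rad  (haversine)
θ₁₃ = bearing BB2→TP-73 = 305.165°,  θ₁₂ = bearing BB2→OBS-71 = 28.078°
dₓₜ = R·arcsin(sin δ₁₃ · sin(θ₁₃ − θ₁₂)) = 6378·arcsin(0.51399·sin(277.087°)) = -3413.850 km
|dₓₜ| = 3413.850 km

3414 km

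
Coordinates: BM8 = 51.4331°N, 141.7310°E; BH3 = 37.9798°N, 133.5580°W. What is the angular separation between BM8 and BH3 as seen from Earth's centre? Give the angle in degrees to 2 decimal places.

58.23°

Δφ = -13.4533°,  Δλ = 84.7110°
a = sin²(Δφ/2) + cos φ₁ cos φ₂ sin²(Δλ/2) = 0.236773
c = 2·arcsin(√a) = 1.016372 rad = 58.2338°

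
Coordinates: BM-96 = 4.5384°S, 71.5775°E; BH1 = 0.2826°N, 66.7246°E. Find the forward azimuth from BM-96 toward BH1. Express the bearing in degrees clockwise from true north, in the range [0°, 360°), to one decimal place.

Δλ = -4.8529°
y = sin Δλ · cos φ₂ = -0.084597
x = cos φ₁ sin φ₂ − sin φ₁ cos φ₂ cos Δλ = 0.083759
θ = atan2(y, x) = -45.2850° → 314.7150° (mod 360°)

314.7°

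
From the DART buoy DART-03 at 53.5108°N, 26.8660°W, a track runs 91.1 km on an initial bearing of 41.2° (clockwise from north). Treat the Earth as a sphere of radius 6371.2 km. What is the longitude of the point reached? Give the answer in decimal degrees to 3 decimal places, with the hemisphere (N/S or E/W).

δ = d/R = 91.1/6371.2 = 0.014299 rad
φ₂ = arcsin(sin φ₁ cos δ + cos φ₁ sin δ cos θ)
   = arcsin(0.80397·0.99990 + 0.59467·0.01430·0.75241) = 54.12373°
λ₂ = λ₁ + atan2(sin θ sin δ cos φ₁, cos δ − sin φ₁ sin φ₂) = -25.94517°

25.945°W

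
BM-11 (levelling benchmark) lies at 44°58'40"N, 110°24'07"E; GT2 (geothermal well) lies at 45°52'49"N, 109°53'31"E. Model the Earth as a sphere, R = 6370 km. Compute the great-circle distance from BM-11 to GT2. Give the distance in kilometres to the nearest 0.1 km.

BM-11: φ = +44.97778°, λ = +110.40194°
GT2: φ = +45.88028°, λ = +109.89194°
Δφ = 0.9025°,  Δλ = -0.5100°
a = sin²(Δφ/2) + cos φ₁ cos φ₂ sin²(Δλ/2) = 0.000072
c = 2·arcsin(√a) = 0.016945 rad = 0.9709°
d = R·c = 6370 × 0.016945 = 107.9 km

107.9 km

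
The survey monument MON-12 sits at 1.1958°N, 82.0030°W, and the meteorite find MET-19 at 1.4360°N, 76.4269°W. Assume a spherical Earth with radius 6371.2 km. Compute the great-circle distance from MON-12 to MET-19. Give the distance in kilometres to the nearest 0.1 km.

Δφ = 0.2402°,  Δλ = 5.5761°
a = sin²(Δφ/2) + cos φ₁ cos φ₂ sin²(Δλ/2) = 0.002369
c = 2·arcsin(√a) = 0.097386 rad = 5.5798°
d = R·c = 6371.2 × 0.097386 = 620.5 km

620.5 km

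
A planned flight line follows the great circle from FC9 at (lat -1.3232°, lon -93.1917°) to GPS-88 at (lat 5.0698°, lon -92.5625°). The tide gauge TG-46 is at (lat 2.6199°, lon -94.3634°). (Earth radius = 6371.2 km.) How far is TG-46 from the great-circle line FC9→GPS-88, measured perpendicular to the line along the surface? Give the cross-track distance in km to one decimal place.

172.4 km

δ₁₃ = central angle FC9→TG-46 = 0.071793 rad  (haversine)
θ₁₃ = bearing FC9→TG-46 = 343.455°,  θ₁₂ = bearing FC9→GPS-88 = 5.611°
dₓₜ = R·arcsin(sin δ₁₃ · sin(θ₁₃ − θ₁₂)) = 6371.2·arcsin(0.07173·sin(337.844°)) = -172.374 km
|dₓₜ| = 172.374 km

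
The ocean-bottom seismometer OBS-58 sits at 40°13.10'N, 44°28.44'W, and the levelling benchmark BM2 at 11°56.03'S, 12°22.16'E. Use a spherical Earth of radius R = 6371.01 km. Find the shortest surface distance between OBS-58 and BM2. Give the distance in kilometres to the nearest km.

8232 km

OBS-58: φ = +40.21833°, λ = -44.47400°
BM2: φ = -11.93383°, λ = +12.36933°
Δφ = -52.1522°,  Δλ = 56.8433°
a = sin²(Δφ/2) + cos φ₁ cos φ₂ sin²(Δλ/2) = 0.362458
c = 2·arcsin(√a) = 1.292119 rad = 74.0330°
d = R·c = 6371.01 × 1.292119 = 8232.1 km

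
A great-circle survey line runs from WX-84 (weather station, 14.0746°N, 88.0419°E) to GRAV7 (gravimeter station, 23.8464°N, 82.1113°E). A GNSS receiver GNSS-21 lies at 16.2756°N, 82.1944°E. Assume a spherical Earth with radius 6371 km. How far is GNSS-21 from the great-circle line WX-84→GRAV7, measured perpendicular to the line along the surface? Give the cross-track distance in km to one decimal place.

423.4 km

δ₁₃ = central angle WX-84→GNSS-21 = 0.105716 rad  (haversine)
θ₁₃ = bearing WX-84→GNSS-21 = 292.054°,  θ₁₂ = bearing WX-84→GRAV7 = 331.061°
dₓₜ = R·arcsin(sin δ₁₃ · sin(θ₁₃ − θ₁₂)) = 6371·arcsin(0.10552·sin(-39.007°)) = -423.441 km
|dₓₜ| = 423.441 km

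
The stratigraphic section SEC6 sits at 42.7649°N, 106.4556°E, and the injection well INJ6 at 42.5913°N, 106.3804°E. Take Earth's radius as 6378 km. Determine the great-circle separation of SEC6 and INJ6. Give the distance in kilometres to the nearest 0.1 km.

Δφ = -0.1736°,  Δλ = -0.0752°
a = sin²(Δφ/2) + cos φ₁ cos φ₂ sin²(Δλ/2) = 0.000003
c = 2·arcsin(√a) = 0.003180 rad = 0.1822°
d = R·c = 6378 × 0.003180 = 20.3 km

20.3 km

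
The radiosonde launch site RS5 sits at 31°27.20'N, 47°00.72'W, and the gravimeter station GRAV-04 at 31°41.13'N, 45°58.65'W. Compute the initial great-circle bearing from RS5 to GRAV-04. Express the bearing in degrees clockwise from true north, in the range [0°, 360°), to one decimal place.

RS5: φ = +31.45333°, λ = -47.01200°
GRAV-04: φ = +31.68550°, λ = -45.97750°
Δλ = 1.0345°
y = sin Δλ · cos φ₂ = 0.015363
x = cos φ₁ sin φ₂ − sin φ₁ cos φ₂ cos Δλ = 0.004124
θ = atan2(y, x) = 74.9727° → 74.9727° (mod 360°)

75.0°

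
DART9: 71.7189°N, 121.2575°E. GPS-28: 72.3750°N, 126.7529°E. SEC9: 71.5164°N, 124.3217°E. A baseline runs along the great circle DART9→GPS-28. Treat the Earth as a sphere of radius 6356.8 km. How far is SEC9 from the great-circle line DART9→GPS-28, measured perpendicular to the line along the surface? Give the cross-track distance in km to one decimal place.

61.5 km

δ₁₃ = central angle DART9→SEC9 = 0.017230 rad  (haversine)
θ₁₃ = bearing DART9→SEC9 = 100.379°,  θ₁₂ = bearing DART9→GPS-28 = 66.228°
dₓₜ = R·arcsin(sin δ₁₃ · sin(θ₁₃ − θ₁₂)) = 6356.8·arcsin(0.01723·sin(34.151°)) = 61.483 km
|dₓₜ| = 61.483 km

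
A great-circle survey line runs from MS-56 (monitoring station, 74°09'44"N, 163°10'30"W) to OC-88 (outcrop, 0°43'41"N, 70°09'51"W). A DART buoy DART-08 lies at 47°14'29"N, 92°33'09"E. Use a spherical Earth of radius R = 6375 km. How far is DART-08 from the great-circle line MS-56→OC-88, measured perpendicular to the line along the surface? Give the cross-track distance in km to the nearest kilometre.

2598 km

MS-56: φ = +74.16222°, λ = -163.17500°
OC-88: φ = +0.72806°, λ = -70.16417°
DART-08: φ = +47.24139°, λ = +92.55250°
δ₁₃ = central angle MS-56→DART-08 = 0.849086 rad  (haversine)
θ₁₃ = bearing MS-56→DART-08 = 298.779°,  θ₁₂ = bearing MS-56→OC-88 = 86.905°
dₓₜ = R·arcsin(sin δ₁₃ · sin(θ₁₃ − θ₁₂)) = 6375·arcsin(0.75068·sin(211.874°)) = -2598.395 km
|dₓₜ| = 2598.395 km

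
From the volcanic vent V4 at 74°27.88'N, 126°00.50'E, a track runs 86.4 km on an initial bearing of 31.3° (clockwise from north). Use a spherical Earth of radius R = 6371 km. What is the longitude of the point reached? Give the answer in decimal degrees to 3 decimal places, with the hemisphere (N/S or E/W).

127.581°E

V4: φ = +74.46467°, λ = +126.00833°
δ = d/R = 86.4/6371 = 0.013561 rad
φ₂ = arcsin(sin φ₁ cos δ + cos φ₁ sin δ cos θ)
   = arcsin(0.96347·0.99991 + 0.26783·0.01356·0.85446) = 75.12325°
λ₂ = λ₁ + atan2(sin θ sin δ cos φ₁, cos δ − sin φ₁ sin φ₂) = 127.58078°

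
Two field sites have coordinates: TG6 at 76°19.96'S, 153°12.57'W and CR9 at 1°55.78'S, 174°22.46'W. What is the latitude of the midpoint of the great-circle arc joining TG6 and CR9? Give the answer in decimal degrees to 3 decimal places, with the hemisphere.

TG6: φ = -76.33267°, λ = -153.20950°
CR9: φ = -1.92967°, λ = -174.37433°
Bx = cos φ₂ cos Δλ = 0.932017,  By = cos φ₂ sin Δλ = -0.360848
φₘ = atan2(sin φ₁ + sin φ₂, √((cos φ₁ + Bx)² + By²)) = -39.42718°
λₘ = λ₁ + atan2(By, cos φ₁ + Bx) = -170.37360°

39.427°S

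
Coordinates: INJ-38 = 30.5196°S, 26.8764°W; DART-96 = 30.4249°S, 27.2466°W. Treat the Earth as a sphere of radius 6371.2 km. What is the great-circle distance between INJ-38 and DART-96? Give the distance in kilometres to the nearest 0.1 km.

37.0 km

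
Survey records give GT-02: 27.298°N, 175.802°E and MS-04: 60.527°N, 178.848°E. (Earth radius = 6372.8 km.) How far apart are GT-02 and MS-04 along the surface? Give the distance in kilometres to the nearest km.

Δφ = 33.2290°,  Δλ = 3.0460°
a = sin²(Δφ/2) + cos φ₁ cos φ₂ sin²(Δλ/2) = 0.082065
c = 2·arcsin(√a) = 0.581082 rad = 33.2935°
d = R·c = 6372.8 × 0.581082 = 3703.1 km

3703 km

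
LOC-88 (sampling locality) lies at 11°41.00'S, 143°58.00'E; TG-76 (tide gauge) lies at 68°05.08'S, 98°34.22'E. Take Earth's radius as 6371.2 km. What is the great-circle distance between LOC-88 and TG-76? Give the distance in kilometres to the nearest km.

7073 km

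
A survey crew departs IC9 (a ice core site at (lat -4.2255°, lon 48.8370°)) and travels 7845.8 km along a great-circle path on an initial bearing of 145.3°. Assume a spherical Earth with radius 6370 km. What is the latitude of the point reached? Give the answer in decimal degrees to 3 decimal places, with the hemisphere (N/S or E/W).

δ = d/R = 7845.8/6370 = 1.231680 rad
φ₂ = arcsin(sin φ₁ cos δ + cos φ₁ sin δ cos θ)
   = arcsin(-0.07368·0.33265 + 0.99728·0.94305·-0.82214) = -52.91342°
λ₂ = λ₁ + atan2(sin θ sin δ cos φ₁, cos δ − sin φ₁ sin φ₂) = 111.74561°

52.913°S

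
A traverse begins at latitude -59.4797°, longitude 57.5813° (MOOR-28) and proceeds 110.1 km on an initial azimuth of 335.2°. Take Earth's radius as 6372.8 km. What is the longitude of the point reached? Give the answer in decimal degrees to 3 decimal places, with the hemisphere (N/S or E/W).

56.785°E

δ = d/R = 110.1/6372.8 = 0.017277 rad
φ₂ = arcsin(sin φ₁ cos δ + cos φ₁ sin δ cos θ)
   = arcsin(-0.86145·0.99985 + 0.50784·0.01728·0.90778) = -58.57864°
λ₂ = λ₁ + atan2(sin θ sin δ cos φ₁, cos δ − sin φ₁ sin φ₂) = 56.78488°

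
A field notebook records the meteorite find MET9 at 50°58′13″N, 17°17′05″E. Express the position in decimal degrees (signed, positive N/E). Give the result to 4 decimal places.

+50.9703°, +17.2847°

lat: 50.9703° N → +50.9703°
lon: 17.2847° E → +17.2847°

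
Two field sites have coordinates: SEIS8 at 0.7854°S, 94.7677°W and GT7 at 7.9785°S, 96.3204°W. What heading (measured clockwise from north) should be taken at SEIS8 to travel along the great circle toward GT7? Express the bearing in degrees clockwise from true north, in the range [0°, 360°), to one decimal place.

192.1°

Δλ = -1.5527°
y = sin Δλ · cos φ₂ = -0.026834
x = cos φ₁ sin φ₂ − sin φ₁ cos φ₂ cos Δλ = -0.125219
θ = atan2(y, x) = -167.9046° → 192.0954° (mod 360°)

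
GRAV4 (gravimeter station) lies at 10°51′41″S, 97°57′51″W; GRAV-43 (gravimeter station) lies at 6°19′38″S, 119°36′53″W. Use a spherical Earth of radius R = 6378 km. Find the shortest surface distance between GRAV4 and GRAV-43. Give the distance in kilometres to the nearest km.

2435 km

GRAV4: φ = -10.86139°, λ = -97.96417°
GRAV-43: φ = -6.32722°, λ = -119.61472°
Δφ = 4.5342°,  Δλ = -21.6506°
a = sin²(Δφ/2) + cos φ₁ cos φ₂ sin²(Δλ/2) = 0.035996
c = 2·arcsin(√a) = 0.381768 rad = 21.8737°
d = R·c = 6378 × 0.381768 = 2434.9 km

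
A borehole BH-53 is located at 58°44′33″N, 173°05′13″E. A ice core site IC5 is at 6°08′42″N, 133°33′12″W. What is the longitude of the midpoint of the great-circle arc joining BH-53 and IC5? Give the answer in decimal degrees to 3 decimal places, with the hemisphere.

151.262°W

BH-53: φ = +58.74250°, λ = +173.08694°
IC5: φ = +6.14500°, λ = -133.55333°
Bx = cos φ₂ cos Δλ = 0.593360,  By = cos φ₂ sin Δλ = 0.797788
φₘ = atan2(sin φ₁ + sin φ₂, √((cos φ₁ + Bx)² + By²)) = 35.09707°
λₘ = λ₁ + atan2(By, cos φ₁ + Bx) = -151.26206°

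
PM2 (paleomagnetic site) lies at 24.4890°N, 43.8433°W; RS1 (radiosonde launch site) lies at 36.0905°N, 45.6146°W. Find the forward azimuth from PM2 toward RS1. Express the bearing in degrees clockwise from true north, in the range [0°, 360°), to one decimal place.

Δλ = -1.7713°
y = sin Δλ · cos φ₂ = -0.024978
x = cos φ₁ sin φ₂ − sin φ₁ cos φ₂ cos Δλ = 0.201264
θ = atan2(y, x) = -7.0746° → 352.9254° (mod 360°)

352.9°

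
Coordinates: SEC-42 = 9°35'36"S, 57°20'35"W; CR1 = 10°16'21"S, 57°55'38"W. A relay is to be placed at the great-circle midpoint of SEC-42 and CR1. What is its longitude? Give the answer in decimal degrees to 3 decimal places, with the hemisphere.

SEC-42: φ = -9.59333°, λ = -57.34306°
CR1: φ = -10.27250°, λ = -57.92722°
Bx = cos φ₂ cos Δλ = 0.983920,  By = cos φ₂ sin Δλ = -0.010032
φₘ = atan2(sin φ₁ + sin φ₂, √((cos φ₁ + Bx)² + By²)) = -9.93304°
λₘ = λ₁ + atan2(By, cos φ₁ + Bx) = -57.63484°

57.635°W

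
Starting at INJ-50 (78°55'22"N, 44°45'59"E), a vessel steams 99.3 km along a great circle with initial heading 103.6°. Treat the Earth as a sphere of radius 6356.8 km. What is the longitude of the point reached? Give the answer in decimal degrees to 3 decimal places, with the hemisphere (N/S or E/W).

49.202°E

INJ-50: φ = +78.92278°, λ = +44.76639°
δ = d/R = 99.3/6356.8 = 0.015621 rad
φ₂ = arcsin(sin φ₁ cos δ + cos φ₁ sin δ cos θ)
   = arcsin(0.98137·0.99988 + 0.19213·0.01562·-0.23514) = 78.67927°
λ₂ = λ₁ + atan2(sin θ sin δ cos φ₁, cos δ − sin φ₁ sin φ₂) = 49.20223°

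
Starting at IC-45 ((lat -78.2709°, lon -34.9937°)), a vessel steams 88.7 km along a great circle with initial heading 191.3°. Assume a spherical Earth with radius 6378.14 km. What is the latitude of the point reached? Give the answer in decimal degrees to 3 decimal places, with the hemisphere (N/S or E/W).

79.051°S

δ = d/R = 88.7/6378.14 = 0.013907 rad
φ₂ = arcsin(sin φ₁ cos δ + cos φ₁ sin δ cos θ)
   = arcsin(-0.97912·0.99990 + 0.20328·0.01391·-0.98061) = -79.05116°
λ₂ = λ₁ + atan2(sin θ sin δ cos φ₁, cos δ − sin φ₁ sin φ₂) = -35.81574°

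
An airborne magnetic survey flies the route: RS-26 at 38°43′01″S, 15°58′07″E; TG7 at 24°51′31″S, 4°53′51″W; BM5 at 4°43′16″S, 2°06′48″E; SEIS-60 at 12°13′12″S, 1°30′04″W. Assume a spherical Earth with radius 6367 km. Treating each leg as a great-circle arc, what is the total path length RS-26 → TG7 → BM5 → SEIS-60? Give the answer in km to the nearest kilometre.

RS-26: φ = -38.71694°, λ = +15.96861°
TG7: φ = -24.85861°, λ = -4.89750°
BM5: φ = -4.72111°, λ = +2.11333°
SEIS-60: φ = -12.22000°, λ = -1.50111°
RS-26→TG7: c = 0.391180 rad, d = 2490.64 km
TG7→BM5: c = 0.370606 rad, d = 2359.65 km
BM5→SEIS-60: c = 0.144972 rad, d = 923.04 km
Total = 2490.64 + 2359.65 + 923.04 = 5773.33 km

5773 km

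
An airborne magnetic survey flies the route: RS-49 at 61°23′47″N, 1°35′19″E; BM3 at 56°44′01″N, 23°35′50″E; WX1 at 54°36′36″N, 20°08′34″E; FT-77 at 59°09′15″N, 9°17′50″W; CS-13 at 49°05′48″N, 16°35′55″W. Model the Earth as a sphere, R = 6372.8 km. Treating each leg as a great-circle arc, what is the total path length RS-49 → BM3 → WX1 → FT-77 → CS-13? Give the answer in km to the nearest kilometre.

RS-49: φ = +61.39639°, λ = +1.58861°
BM3: φ = +56.73361°, λ = +23.59722°
WX1: φ = +54.61000°, λ = +20.14278°
FT-77: φ = +59.15417°, λ = -9.29722°
CS-13: φ = +49.09667°, λ = -16.59861°
RS-49→BM3: c = 0.212278 rad, d = 1352.81 km
BM3→WX1: c = 0.050285 rad, d = 320.45 km
WX1→FT-77: c = 0.289058 rad, d = 1842.11 km
FT-77→CS-13: c = 0.190495 rad, d = 1213.98 km
Total = 1352.81 + 320.45 + 1842.11 + 1213.98 = 4729.35 km

4729 km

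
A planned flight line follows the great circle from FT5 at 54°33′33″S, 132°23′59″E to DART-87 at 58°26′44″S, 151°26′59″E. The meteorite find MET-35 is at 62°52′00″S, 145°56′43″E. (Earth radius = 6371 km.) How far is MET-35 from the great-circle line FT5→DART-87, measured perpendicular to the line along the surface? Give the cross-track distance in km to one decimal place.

FT5: φ = -54.55917°, λ = +132.39972°
DART-87: φ = -58.44556°, λ = +151.44972°
MET-35: φ = -62.86667°, λ = +145.94528°
δ₁₃ = central angle FT5→MET-35 = 0.189222 rad  (haversine)
θ₁₃ = bearing FT5→MET-35 = 145.396°,  θ₁₂ = bearing FT5→DART-87 = 118.081°
dₓₜ = R·arcsin(sin δ₁₃ · sin(θ₁₃ − θ₁₂)) = 6371·arcsin(0.18809·sin(27.316°)) = 550.598 km
|dₓₜ| = 550.598 km

550.6 km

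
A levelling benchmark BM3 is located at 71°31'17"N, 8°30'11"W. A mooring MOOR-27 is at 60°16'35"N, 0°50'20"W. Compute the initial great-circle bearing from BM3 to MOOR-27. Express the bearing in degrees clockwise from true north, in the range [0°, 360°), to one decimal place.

160.9°

BM3: φ = +71.52139°, λ = -8.50306°
MOOR-27: φ = +60.27639°, λ = -0.83889°
Δλ = 7.6642°
y = sin Δλ · cos φ₂ = 0.066125
x = cos φ₁ sin φ₂ − sin φ₁ cos φ₂ cos Δλ = -0.190804
θ = atan2(y, x) = 160.8857° → 160.8857° (mod 360°)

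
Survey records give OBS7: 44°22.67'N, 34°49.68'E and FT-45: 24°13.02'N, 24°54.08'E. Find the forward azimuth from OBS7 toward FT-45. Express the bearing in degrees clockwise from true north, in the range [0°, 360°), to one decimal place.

OBS7: φ = +44.37783°, λ = +34.82800°
FT-45: φ = +24.21700°, λ = +24.90133°
Δλ = -9.9267°
y = sin Δλ · cos φ₂ = -0.157217
x = cos φ₁ sin φ₂ − sin φ₁ cos φ₂ cos Δλ = -0.335108
θ = atan2(y, x) = -154.8662° → 205.1338° (mod 360°)

205.1°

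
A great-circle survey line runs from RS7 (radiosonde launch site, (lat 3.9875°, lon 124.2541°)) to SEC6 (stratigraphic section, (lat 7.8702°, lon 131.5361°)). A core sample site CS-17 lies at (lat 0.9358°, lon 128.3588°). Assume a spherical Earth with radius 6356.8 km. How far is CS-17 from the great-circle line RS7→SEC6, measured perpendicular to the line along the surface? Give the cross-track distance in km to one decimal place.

514.2 km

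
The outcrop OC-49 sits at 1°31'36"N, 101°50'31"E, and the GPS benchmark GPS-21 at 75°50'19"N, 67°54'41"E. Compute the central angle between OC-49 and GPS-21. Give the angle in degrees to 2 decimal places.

76.78°

OC-49: φ = +1.52667°, λ = +101.84194°
GPS-21: φ = +75.83861°, λ = +67.91139°
Δφ = 74.3119°,  Δλ = -33.9306°
a = sin²(Δφ/2) + cos φ₁ cos φ₂ sin²(Δλ/2) = 0.385623
c = 2·arcsin(√a) = 1.339999 rad = 76.7763°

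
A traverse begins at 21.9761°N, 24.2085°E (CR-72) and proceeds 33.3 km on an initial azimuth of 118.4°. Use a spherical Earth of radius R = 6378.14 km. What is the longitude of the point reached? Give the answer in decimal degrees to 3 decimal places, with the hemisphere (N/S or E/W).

24.492°E

δ = d/R = 33.3/6378.14 = 0.005221 rad
φ₂ = arcsin(sin φ₁ cos δ + cos φ₁ sin δ cos θ)
   = arcsin(0.37422·0.99999 + 0.92734·0.00522·-0.47562) = 21.83358°
λ₂ = λ₁ + atan2(sin θ sin δ cos φ₁, cos δ − sin φ₁ sin φ₂) = 24.49197°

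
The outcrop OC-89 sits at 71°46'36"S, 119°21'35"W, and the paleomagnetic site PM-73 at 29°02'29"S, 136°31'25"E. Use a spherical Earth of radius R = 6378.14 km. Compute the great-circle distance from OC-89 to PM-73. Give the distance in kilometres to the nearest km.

7433 km

OC-89: φ = -71.77667°, λ = -119.35972°
PM-73: φ = -29.04139°, λ = +136.52361°
Δφ = 42.7353°,  Δλ = -104.1167°
a = sin²(Δφ/2) + cos φ₁ cos φ₂ sin²(Δλ/2) = 0.302794
c = 2·arcsin(√a) = 1.165369 rad = 66.7707°
d = R·c = 6378.14 × 1.165369 = 7432.9 km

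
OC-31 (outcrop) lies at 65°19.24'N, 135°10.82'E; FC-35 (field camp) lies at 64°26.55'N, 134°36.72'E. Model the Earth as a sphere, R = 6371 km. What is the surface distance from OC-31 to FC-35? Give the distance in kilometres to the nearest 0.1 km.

101.3 km

OC-31: φ = +65.32067°, λ = +135.18033°
FC-35: φ = +64.44250°, λ = +134.61200°
Δφ = -0.8782°,  Δλ = -0.5683°
a = sin²(Δφ/2) + cos φ₁ cos φ₂ sin²(Δλ/2) = 0.000063
c = 2·arcsin(√a) = 0.015895 rad = 0.9107°
d = R·c = 6371 × 0.015895 = 101.3 km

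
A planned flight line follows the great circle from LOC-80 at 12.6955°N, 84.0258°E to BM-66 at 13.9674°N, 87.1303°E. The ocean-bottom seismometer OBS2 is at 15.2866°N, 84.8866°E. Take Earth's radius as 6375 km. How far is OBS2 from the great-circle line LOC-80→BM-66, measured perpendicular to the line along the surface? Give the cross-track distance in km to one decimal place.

228.7 km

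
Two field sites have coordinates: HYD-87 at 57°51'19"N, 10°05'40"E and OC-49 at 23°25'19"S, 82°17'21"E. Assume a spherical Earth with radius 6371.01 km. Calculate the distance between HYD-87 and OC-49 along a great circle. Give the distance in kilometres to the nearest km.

HYD-87: φ = +57.85528°, λ = +10.09444°
OC-49: φ = -23.42194°, λ = +82.28917°
Δφ = -81.2772°,  Δλ = 72.1947°
a = sin²(Δφ/2) + cos φ₁ cos φ₂ sin²(Δλ/2) = 0.593638
c = 2·arcsin(√a) = 1.759185 rad = 100.7939°
d = R·c = 6371.01 × 1.759185 = 11207.8 km

11208 km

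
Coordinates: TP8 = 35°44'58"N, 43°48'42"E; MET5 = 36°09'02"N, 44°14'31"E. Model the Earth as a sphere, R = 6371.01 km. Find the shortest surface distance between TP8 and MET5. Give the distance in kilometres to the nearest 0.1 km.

59.1 km

TP8: φ = +35.74944°, λ = +43.81167°
MET5: φ = +36.15056°, λ = +44.24194°
Δφ = 0.4011°,  Δλ = 0.4303°
a = sin²(Δφ/2) + cos φ₁ cos φ₂ sin²(Δλ/2) = 0.000021
c = 2·arcsin(√a) = 0.009272 rad = 0.5312°
d = R·c = 6371.01 × 0.009272 = 59.1 km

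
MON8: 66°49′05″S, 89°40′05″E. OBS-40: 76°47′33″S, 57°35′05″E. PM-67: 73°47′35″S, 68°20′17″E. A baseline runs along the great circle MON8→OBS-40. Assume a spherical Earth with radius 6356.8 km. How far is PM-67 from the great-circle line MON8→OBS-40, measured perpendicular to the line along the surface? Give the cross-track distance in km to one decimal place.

105.9 km

MON8: φ = -66.81806°, λ = +89.66806°
OBS-40: φ = -76.79250°, λ = +57.58472°
PM-67: φ = -73.79306°, λ = +68.33806°
δ₁₃ = central angle MON8→PM-67 = 0.172998 rad  (haversine)
θ₁₃ = bearing MON8→PM-67 = 216.141°,  θ₁₂ = bearing MON8→OBS-40 = 210.590°
dₓₜ = R·arcsin(sin δ₁₃ · sin(θ₁₃ − θ₁₂)) = 6356.8·arcsin(0.17214·sin(5.551°)) = 105.860 km
|dₓₜ| = 105.860 km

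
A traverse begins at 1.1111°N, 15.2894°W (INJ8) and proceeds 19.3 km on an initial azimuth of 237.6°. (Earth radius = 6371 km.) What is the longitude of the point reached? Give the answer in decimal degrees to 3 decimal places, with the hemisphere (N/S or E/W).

15.436°W

δ = d/R = 19.3/6371 = 0.003029 rad
φ₂ = arcsin(sin φ₁ cos δ + cos φ₁ sin δ cos θ)
   = arcsin(0.01939·1.00000 + 0.99981·0.00303·-0.53583) = 1.01809°
λ₂ = λ₁ + atan2(sin θ sin δ cos φ₁, cos δ − sin φ₁ sin φ₂) = -15.43597°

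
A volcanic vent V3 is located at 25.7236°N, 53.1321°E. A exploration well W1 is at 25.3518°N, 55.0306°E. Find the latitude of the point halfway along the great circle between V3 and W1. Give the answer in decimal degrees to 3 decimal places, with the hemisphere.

25.541°N

Bx = cos φ₂ cos Δλ = 0.903200,  By = cos φ₂ sin Δλ = 0.029939
φₘ = atan2(sin φ₁ + sin φ₂, √((cos φ₁ + Bx)² + By²)) = 25.54076°
λₘ = λ₁ + atan2(By, cos φ₁ + Bx) = 54.08282°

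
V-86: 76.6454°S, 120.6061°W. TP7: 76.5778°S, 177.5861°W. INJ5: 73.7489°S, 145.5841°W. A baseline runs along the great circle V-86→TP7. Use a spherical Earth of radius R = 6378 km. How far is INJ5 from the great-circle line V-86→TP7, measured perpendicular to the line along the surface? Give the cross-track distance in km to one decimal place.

491.0 km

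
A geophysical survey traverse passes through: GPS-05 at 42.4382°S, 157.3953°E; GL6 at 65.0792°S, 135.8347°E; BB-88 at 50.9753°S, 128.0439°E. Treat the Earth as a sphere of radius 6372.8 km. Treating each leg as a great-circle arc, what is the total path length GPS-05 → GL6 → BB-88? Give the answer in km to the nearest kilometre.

4489 km

GPS-05→GL6: c = 0.448321 rad, d = 2857.06 km
GL6→BB-88: c = 0.256016 rad, d = 1631.54 km
Total = 2857.06 + 1631.54 = 4488.60 km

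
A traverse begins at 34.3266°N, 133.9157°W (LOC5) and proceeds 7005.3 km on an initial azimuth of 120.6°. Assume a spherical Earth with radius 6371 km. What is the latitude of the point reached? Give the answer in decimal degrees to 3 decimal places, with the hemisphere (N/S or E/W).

6.809°S

δ = d/R = 7005.3/6371 = 1.099561 rad
φ₂ = arcsin(sin φ₁ cos δ + cos φ₁ sin δ cos θ)
   = arcsin(0.56391·0.45399 + 0.82584·0.89101·-0.50904) = -6.80891°
λ₂ = λ₁ + atan2(sin θ sin δ cos φ₁, cos δ − sin φ₁ sin φ₂) = -83.34801°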